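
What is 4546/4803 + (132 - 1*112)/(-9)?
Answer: -18382/14409 ≈ -1.2757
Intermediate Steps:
4546/4803 + (132 - 1*112)/(-9) = 4546*(1/4803) + (132 - 112)*(-⅑) = 4546/4803 + 20*(-⅑) = 4546/4803 - 20/9 = -18382/14409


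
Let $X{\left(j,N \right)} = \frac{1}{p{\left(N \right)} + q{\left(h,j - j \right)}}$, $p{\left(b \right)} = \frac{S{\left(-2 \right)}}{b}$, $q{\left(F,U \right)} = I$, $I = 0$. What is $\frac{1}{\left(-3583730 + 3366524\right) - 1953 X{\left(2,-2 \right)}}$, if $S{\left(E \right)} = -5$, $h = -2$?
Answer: $- \frac{5}{1089936} \approx -4.5874 \cdot 10^{-6}$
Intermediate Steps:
$q{\left(F,U \right)} = 0$
$p{\left(b \right)} = - \frac{5}{b}$
$X{\left(j,N \right)} = - \frac{N}{5}$ ($X{\left(j,N \right)} = \frac{1}{- \frac{5}{N} + 0} = \frac{1}{\left(-5\right) \frac{1}{N}} = - \frac{N}{5}$)
$\frac{1}{\left(-3583730 + 3366524\right) - 1953 X{\left(2,-2 \right)}} = \frac{1}{\left(-3583730 + 3366524\right) - 1953 \left(\left(- \frac{1}{5}\right) \left(-2\right)\right)} = \frac{1}{-217206 - \frac{3906}{5}} = \frac{1}{- \frac{1089936}{5}} = - \frac{5}{1089936}$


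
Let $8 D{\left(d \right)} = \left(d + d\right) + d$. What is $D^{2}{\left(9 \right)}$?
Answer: $\frac{729}{64} \approx 11.391$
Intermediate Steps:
$D{\left(d \right)} = \frac{3 d}{8}$ ($D{\left(d \right)} = \frac{\left(d + d\right) + d}{8} = \frac{2 d + d}{8} = \frac{3 d}{8}$)
$D^{2}{\left(9 \right)} = \left(\frac{3}{8} \cdot 9\right)^{2} = \left(\frac{27}{8}\right)^{2} = \frac{729}{64}$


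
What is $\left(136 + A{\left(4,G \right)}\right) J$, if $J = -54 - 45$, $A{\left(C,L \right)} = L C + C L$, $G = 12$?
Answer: $-22968$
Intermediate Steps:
$A{\left(C,L \right)} = 2 C L$ ($A{\left(C,L \right)} = C L + C L = 2 C L$)
$J = -99$
$\left(136 + A{\left(4,G \right)}\right) J = \left(136 + 2 \cdot 4 \cdot 12\right) \left(-99\right) = \left(136 + 96\right) \left(-99\right) = 232 \left(-99\right) = -22968$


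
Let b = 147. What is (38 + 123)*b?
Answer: 23667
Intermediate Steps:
(38 + 123)*b = (38 + 123)*147 = 161*147 = 23667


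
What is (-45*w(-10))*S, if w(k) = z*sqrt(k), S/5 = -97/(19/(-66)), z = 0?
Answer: 0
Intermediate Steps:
S = 32010/19 (S = 5*(-97/(19/(-66))) = 5*(-97/(19*(-1/66))) = 5*(-97/(-19/66)) = 5*(-97*(-66/19)) = 5*(6402/19) = 32010/19 ≈ 1684.7)
w(k) = 0 (w(k) = 0*sqrt(k) = 0)
(-45*w(-10))*S = -45*0*(32010/19) = 0*(32010/19) = 0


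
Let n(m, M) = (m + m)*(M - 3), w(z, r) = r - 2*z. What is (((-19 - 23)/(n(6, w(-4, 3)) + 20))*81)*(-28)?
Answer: 23814/29 ≈ 821.17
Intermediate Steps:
n(m, M) = 2*m*(-3 + M) (n(m, M) = (2*m)*(-3 + M) = 2*m*(-3 + M))
(((-19 - 23)/(n(6, w(-4, 3)) + 20))*81)*(-28) = (((-19 - 23)/(2*6*(-3 + (3 - 2*(-4))) + 20))*81)*(-28) = (-42/(2*6*(-3 + (3 + 8)) + 20)*81)*(-28) = (-42/(2*6*(-3 + 11) + 20)*81)*(-28) = (-42/(2*6*8 + 20)*81)*(-28) = (-42/(96 + 20)*81)*(-28) = (-42/116*81)*(-28) = (-42*1/116*81)*(-28) = -21/58*81*(-28) = -1701/58*(-28) = 23814/29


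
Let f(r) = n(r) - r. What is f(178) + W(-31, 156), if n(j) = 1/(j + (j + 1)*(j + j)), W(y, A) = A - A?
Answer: -11374555/63902 ≈ -178.00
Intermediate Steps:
W(y, A) = 0
n(j) = 1/(j + 2*j*(1 + j)) (n(j) = 1/(j + (1 + j)*(2*j)) = 1/(j + 2*j*(1 + j)))
f(r) = -r + 1/(r*(3 + 2*r)) (f(r) = 1/(r*(3 + 2*r)) - r = -r + 1/(r*(3 + 2*r)))
f(178) + W(-31, 156) = (-1*178 + 1/(178*(3 + 2*178))) + 0 = (-178 + 1/(178*(3 + 356))) + 0 = (-178 + (1/178)/359) + 0 = (-178 + (1/178)*(1/359)) + 0 = (-178 + 1/63902) + 0 = -11374555/63902 + 0 = -11374555/63902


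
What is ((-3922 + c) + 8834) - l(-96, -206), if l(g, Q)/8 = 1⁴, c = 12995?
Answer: 17899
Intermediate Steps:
l(g, Q) = 8 (l(g, Q) = 8*1⁴ = 8*1 = 8)
((-3922 + c) + 8834) - l(-96, -206) = ((-3922 + 12995) + 8834) - 1*8 = (9073 + 8834) - 8 = 17907 - 8 = 17899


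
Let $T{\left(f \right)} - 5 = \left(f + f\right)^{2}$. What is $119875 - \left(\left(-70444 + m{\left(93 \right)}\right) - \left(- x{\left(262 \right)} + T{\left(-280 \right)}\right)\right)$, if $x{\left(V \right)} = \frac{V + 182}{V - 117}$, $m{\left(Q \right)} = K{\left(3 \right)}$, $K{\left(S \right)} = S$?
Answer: $\frac{73068101}{145} \approx 5.0392 \cdot 10^{5}$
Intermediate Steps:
$m{\left(Q \right)} = 3$
$x{\left(V \right)} = \frac{182 + V}{-117 + V}$
$T{\left(f \right)} = 5 + 4 f^{2}$ ($T{\left(f \right)} = 5 + \left(f + f\right)^{2} = 5 + \left(2 f\right)^{2} = 5 + 4 f^{2}$)
$119875 - \left(\left(-70444 + m{\left(93 \right)}\right) - \left(- x{\left(262 \right)} + T{\left(-280 \right)}\right)\right) = 119875 - \left(\left(-70444 + 3\right) - \left(5 + 313600 - \frac{182 + 262}{-117 + 262}\right)\right) = 119875 - \left(-70441 - \left(5 + 313600 - \frac{1}{145} \cdot 444\right)\right) = 119875 - \left(-70441 + \left(\frac{1}{145} \cdot 444 - \left(5 + 313600\right)\right)\right) = 119875 - \left(-70441 + \left(\frac{444}{145} - 313605\right)\right) = 119875 - \left(-70441 - \frac{45472281}{145}\right) = 119875 - - \frac{55686226}{145} = 119875 + \frac{55686226}{145} = \frac{73068101}{145}$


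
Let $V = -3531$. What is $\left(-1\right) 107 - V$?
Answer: $3424$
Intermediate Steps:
$\left(-1\right) 107 - V = \left(-1\right) 107 - -3531 = -107 + 3531 = 3424$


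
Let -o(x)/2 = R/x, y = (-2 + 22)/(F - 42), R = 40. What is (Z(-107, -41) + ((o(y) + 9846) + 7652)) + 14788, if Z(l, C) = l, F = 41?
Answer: 32183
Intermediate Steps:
y = -20 (y = (-2 + 22)/(41 - 42) = 20/(-1) = 20*(-1) = -20)
o(x) = -80/x
(Z(-107, -41) + ((o(y) + 9846) + 7652)) + 14788 = (-107 + ((-80/(-20) + 9846) + 7652)) + 14788 = (-107 + ((-80*(-1/20) + 9846) + 7652)) + 14788 = (-107 + ((4 + 9846) + 7652)) + 14788 = (-107 + (9850 + 7652)) + 14788 = (-107 + 17502) + 14788 = 17395 + 14788 = 32183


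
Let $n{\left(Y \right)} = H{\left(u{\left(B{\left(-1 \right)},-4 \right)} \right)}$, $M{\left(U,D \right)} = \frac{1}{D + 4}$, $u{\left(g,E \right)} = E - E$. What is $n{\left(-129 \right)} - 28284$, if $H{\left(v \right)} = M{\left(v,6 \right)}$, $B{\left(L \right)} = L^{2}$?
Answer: $- \frac{282839}{10} \approx -28284.0$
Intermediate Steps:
$u{\left(g,E \right)} = 0$
$M{\left(U,D \right)} = \frac{1}{4 + D}$
$H{\left(v \right)} = \frac{1}{10}$ ($H{\left(v \right)} = \frac{1}{4 + 6} = \frac{1}{10}$)
$n{\left(Y \right)} = \frac{1}{10}$
$n{\left(-129 \right)} - 28284 = \frac{1}{10} - 28284 = - \frac{282839}{10}$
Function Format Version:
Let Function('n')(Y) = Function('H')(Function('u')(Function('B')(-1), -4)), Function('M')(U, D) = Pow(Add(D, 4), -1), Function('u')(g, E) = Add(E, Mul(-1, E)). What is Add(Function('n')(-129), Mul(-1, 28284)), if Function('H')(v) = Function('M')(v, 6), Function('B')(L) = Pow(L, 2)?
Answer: Rational(-282839, 10) ≈ -28284.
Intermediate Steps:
Function('u')(g, E) = 0
Function('M')(U, D) = Pow(Add(4, D), -1)
Function('H')(v) = Rational(1, 10) (Function('H')(v) = Pow(Add(4, 6), -1) = Pow(10, -1) = Rational(1, 10))
Function('n')(Y) = Rational(1, 10)
Add(Function('n')(-129), Mul(-1, 28284)) = Add(Rational(1, 10), Mul(-1, 28284)) = Add(Rational(1, 10), -28284) = Rational(-282839, 10)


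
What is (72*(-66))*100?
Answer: -475200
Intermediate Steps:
(72*(-66))*100 = -4752*100 = -475200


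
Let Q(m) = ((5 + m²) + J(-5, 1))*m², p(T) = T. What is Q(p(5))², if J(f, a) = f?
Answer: 390625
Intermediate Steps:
Q(m) = m⁴ (Q(m) = ((5 + m²) - 5)*m² = m²*m² = m⁴)
Q(p(5))² = (5⁴)² = 625² = 390625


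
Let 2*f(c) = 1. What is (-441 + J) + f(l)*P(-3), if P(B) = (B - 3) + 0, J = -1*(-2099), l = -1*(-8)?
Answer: 1655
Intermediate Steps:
l = 8
J = 2099
P(B) = -3 + B (P(B) = (-3 + B) + 0 = -3 + B)
f(c) = ½ (f(c) = (½)*1 = ½)
(-441 + J) + f(l)*P(-3) = (-441 + 2099) + (-3 - 3)/2 = 1658 + (½)*(-6) = 1658 - 3 = 1655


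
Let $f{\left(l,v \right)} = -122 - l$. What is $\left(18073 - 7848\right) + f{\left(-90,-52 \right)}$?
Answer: $10193$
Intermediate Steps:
$\left(18073 - 7848\right) + f{\left(-90,-52 \right)} = \left(18073 - 7848\right) - 32 = 10225 + \left(-122 + 90\right) = 10225 - 32 = 10193$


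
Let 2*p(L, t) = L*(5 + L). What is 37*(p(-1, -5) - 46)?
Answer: -1776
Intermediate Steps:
p(L, t) = L*(5 + L)/2 (p(L, t) = (L*(5 + L))/2 = L*(5 + L)/2)
37*(p(-1, -5) - 46) = 37*((1/2)*(-1)*(5 - 1) - 46) = 37*((1/2)*(-1)*4 - 46) = 37*(-2 - 46) = 37*(-48) = -1776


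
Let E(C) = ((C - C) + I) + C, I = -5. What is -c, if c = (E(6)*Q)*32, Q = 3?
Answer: -96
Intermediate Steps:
E(C) = -5 + C (E(C) = ((C - C) - 5) + C = (0 - 5) + C = -5 + C)
c = 96 (c = ((-5 + 6)*3)*32 = (1*3)*32 = 3*32 = 96)
-c = -1*96 = -96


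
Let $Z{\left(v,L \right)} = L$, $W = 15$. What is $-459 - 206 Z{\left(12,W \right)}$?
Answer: $-3549$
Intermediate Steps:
$-459 - 206 Z{\left(12,W \right)} = -459 - 3090 = -3549$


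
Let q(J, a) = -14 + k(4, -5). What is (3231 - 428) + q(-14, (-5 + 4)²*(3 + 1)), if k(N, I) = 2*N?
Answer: 2797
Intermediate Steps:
q(J, a) = -6 (q(J, a) = -14 + 2*4 = -14 + 8 = -6)
(3231 - 428) + q(-14, (-5 + 4)²*(3 + 1)) = (3231 - 428) - 6 = 2803 - 6 = 2797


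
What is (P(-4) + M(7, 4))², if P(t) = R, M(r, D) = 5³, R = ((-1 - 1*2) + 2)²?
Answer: 15876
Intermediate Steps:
R = 1 (R = ((-1 - 2) + 2)² = (-3 + 2)² = (-1)² = 1)
M(r, D) = 125
P(t) = 1
(P(-4) + M(7, 4))² = (1 + 125)² = 126² = 15876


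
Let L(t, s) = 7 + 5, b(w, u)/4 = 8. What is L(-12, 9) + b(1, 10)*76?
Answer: 2444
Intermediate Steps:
b(w, u) = 32 (b(w, u) = 4*8 = 32)
L(t, s) = 12
L(-12, 9) + b(1, 10)*76 = 12 + 32*76 = 12 + 2432 = 2444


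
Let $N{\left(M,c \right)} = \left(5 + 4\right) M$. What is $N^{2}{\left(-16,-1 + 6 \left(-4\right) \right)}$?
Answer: $20736$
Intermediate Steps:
$N{\left(M,c \right)} = 9 M$
$N^{2}{\left(-16,-1 + 6 \left(-4\right) \right)} = \left(9 \left(-16\right)\right)^{2} = \left(-144\right)^{2} = 20736$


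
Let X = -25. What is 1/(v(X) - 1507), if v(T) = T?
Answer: -1/1532 ≈ -0.00065274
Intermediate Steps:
1/(v(X) - 1507) = 1/(-25 - 1507) = 1/(-1532) = -1/1532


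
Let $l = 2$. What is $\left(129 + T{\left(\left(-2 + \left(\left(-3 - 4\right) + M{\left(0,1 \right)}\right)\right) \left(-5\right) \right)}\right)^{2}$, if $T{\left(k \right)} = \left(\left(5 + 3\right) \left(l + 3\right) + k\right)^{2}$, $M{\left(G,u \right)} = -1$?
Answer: $67716441$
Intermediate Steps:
$T{\left(k \right)} = \left(40 + k\right)^{2}$ ($T{\left(k \right)} = \left(\left(5 + 3\right) \left(2 + 3\right) + k\right)^{2} = \left(8 \cdot 5 + k\right)^{2} = \left(40 + k\right)^{2}$)
$\left(129 + T{\left(\left(-2 + \left(\left(-3 - 4\right) + M{\left(0,1 \right)}\right)\right) \left(-5\right) \right)}\right)^{2} = \left(129 + \left(40 + \left(-2 - 8\right) \left(-5\right)\right)^{2}\right)^{2} = \left(129 + \left(40 - -50\right)^{2}\right)^{2} = \left(129 + \left(40 + 50\right)^{2}\right)^{2} = \left(129 + 90^{2}\right)^{2} = \left(129 + 8100\right)^{2} = 8229^{2} = 67716441$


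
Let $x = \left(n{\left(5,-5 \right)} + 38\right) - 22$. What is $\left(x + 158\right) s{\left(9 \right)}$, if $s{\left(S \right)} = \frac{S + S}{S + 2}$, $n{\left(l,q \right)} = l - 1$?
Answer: $\frac{3204}{11} \approx 291.27$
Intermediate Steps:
$n{\left(l,q \right)} = -1 + l$
$s{\left(S \right)} = \frac{2 S}{2 + S}$
$x = 20$ ($x = \left(\left(-1 + 5\right) + 38\right) - 22 = \left(4 + 38\right) - 22 = 42 - 22 = 20$)
$\left(x + 158\right) s{\left(9 \right)} = \left(20 + 158\right) 2 \cdot 9 \frac{1}{2 + 9} = 178 \cdot 2 \cdot 9 \cdot \frac{1}{11} = 178 \cdot \frac{18}{11} = \frac{3204}{11}$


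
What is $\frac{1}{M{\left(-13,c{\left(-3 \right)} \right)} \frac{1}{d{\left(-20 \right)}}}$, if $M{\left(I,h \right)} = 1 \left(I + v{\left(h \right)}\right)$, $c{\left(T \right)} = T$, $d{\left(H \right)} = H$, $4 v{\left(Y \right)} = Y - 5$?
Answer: $\frac{4}{3} \approx 1.3333$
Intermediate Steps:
$v{\left(Y \right)} = - \frac{5}{4} + \frac{Y}{4}$ ($v{\left(Y \right)} = \frac{Y - 5}{4} = \frac{-5 + Y}{4} = - \frac{5}{4} + \frac{Y}{4}$)
$M{\left(I,h \right)} = - \frac{5}{4} + I + \frac{h}{4}$ ($M{\left(I,h \right)} = 1 \left(I + \left(- \frac{5}{4} + \frac{h}{4}\right)\right) = 1 \left(- \frac{5}{4} + I + \frac{h}{4}\right) = - \frac{5}{4} + I + \frac{h}{4}$)
$\frac{1}{M{\left(-13,c{\left(-3 \right)} \right)} \frac{1}{d{\left(-20 \right)}}} = \frac{1}{\left(- \frac{5}{4} - 13 + \frac{1}{4} \left(-3\right)\right) \frac{1}{-20}} = \frac{1}{\left(- \frac{5}{4} - 13 - \frac{3}{4}\right) \left(- \frac{1}{20}\right)} = \frac{1}{\left(-15\right) \left(- \frac{1}{20}\right)} = \frac{1}{\frac{3}{4}} = \frac{4}{3}$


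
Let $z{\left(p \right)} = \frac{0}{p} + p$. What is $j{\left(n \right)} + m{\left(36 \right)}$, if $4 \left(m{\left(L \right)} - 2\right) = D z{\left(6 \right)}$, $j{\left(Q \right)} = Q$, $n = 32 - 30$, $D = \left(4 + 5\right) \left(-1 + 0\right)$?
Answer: $- \frac{19}{2} \approx -9.5$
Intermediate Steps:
$D = -9$ ($D = 9 \left(-1\right) = -9$)
$z{\left(p \right)} = p$ ($z{\left(p \right)} = 0 + p = p$)
$n = 2$
$m{\left(L \right)} = - \frac{23}{2}$ ($m{\left(L \right)} = 2 + \frac{\left(-9\right) 6}{4} = 2 + \frac{1}{4} \left(-54\right) = 2 - \frac{27}{2} = - \frac{23}{2}$)
$j{\left(n \right)} + m{\left(36 \right)} = 2 - \frac{23}{2} = - \frac{19}{2}$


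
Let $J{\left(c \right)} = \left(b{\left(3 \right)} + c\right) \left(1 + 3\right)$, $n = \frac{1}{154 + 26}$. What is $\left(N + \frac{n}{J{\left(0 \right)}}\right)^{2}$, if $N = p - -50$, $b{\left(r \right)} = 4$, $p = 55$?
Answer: $\frac{91446364801}{8294400} \approx 11025.0$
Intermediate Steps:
$n = \frac{1}{180} \approx 0.0055556$
$J{\left(c \right)} = 16 + 4 c$ ($J{\left(c \right)} = \left(4 + c\right) \left(1 + 3\right) = \left(4 + c\right) 4 = 16 + 4 c$)
$N = 105$ ($N = 55 - -50 = 55 + 50 = 105$)
$\left(N + \frac{n}{J{\left(0 \right)}}\right)^{2} = \left(105 + \frac{1}{180 \left(16 + 4 \cdot 0\right)}\right)^{2} = \left(105 + \frac{1}{180 \left(16 + 0\right)}\right)^{2} = \left(105 + \frac{1}{180 \cdot 16}\right)^{2} = \left(105 + \frac{1}{180} \cdot \frac{1}{16}\right)^{2} = \left(105 + \frac{1}{2880}\right)^{2} = \left(\frac{302401}{2880}\right)^{2} = \frac{91446364801}{8294400}$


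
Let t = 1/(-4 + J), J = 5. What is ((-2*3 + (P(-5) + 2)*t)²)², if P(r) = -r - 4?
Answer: 81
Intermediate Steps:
P(r) = -4 - r
t = 1 (t = 1/(-4 + 5) = 1/1 = 1)
((-2*3 + (P(-5) + 2)*t)²)² = ((-2*3 + ((-4 - 1*(-5)) + 2)*1)²)² = ((-6 + ((-4 + 5) + 2)*1)²)² = ((-6 + (1 + 2)*1)²)² = ((-6 + 3*1)²)² = ((-6 + 3)²)² = ((-3)²)² = 9² = 81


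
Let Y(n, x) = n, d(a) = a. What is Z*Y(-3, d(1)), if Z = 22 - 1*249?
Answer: 681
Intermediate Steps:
Z = -227 (Z = 22 - 249 = -227)
Z*Y(-3, d(1)) = -227*(-3) = 681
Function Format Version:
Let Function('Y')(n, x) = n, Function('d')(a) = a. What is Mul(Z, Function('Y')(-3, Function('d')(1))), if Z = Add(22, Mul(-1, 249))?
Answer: 681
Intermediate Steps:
Z = -227 (Z = Add(22, -249) = -227)
Mul(Z, Function('Y')(-3, Function('d')(1))) = Mul(-227, -3) = 681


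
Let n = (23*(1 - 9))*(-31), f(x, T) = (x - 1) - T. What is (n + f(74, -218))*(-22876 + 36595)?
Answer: 82245405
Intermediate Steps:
f(x, T) = -1 + x - T (f(x, T) = (-1 + x) - T = -1 + x - T)
n = 5704 (n = (23*(-8))*(-31) = -184*(-31) = 5704)
(n + f(74, -218))*(-22876 + 36595) = (5704 + (-1 + 74 - 1*(-218)))*(-22876 + 36595) = (5704 + (-1 + 74 + 218))*13719 = (5704 + 291)*13719 = 5995*13719 = 82245405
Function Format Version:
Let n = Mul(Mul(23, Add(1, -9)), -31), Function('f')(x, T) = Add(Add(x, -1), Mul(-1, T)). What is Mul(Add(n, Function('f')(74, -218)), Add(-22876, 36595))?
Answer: 82245405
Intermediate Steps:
Function('f')(x, T) = Add(-1, x, Mul(-1, T)) (Function('f')(x, T) = Add(Add(-1, x), Mul(-1, T)) = Add(-1, x, Mul(-1, T)))
n = 5704 (n = Mul(Mul(23, -8), -31) = Mul(-184, -31) = 5704)
Mul(Add(n, Function('f')(74, -218)), Add(-22876, 36595)) = Mul(Add(5704, Add(-1, 74, Mul(-1, -218))), Add(-22876, 36595)) = Mul(Add(5704, Add(-1, 74, 218)), 13719) = Mul(Add(5704, 291), 13719) = Mul(5995, 13719) = 82245405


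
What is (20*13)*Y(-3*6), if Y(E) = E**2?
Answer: 84240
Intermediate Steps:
(20*13)*Y(-3*6) = (20*13)*(-3*6)**2 = 260*(-18)**2 = 260*324 = 84240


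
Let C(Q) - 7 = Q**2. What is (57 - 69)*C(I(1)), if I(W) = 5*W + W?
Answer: -516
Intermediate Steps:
I(W) = 6*W
C(Q) = 7 + Q**2
(57 - 69)*C(I(1)) = (57 - 69)*(7 + (6*1)**2) = -12*(7 + 6**2) = -12*(7 + 36) = -12*43 = -516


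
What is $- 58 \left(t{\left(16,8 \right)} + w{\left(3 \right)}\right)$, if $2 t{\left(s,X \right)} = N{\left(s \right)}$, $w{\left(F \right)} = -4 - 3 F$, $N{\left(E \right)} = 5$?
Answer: $609$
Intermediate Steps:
$t{\left(s,X \right)} = \frac{5}{2}$ ($t{\left(s,X \right)} = \frac{1}{2} \cdot 5 = \frac{5}{2}$)
$- 58 \left(t{\left(16,8 \right)} + w{\left(3 \right)}\right) = - 58 \left(\frac{5}{2} - 13\right) = \left(-58\right) \left(- \frac{21}{2}\right) = 609$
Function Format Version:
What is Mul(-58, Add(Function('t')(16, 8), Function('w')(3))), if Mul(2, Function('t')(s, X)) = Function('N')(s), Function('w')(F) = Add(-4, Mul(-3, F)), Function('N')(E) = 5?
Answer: 609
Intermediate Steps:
Function('t')(s, X) = Rational(5, 2) (Function('t')(s, X) = Mul(Rational(1, 2), 5) = Rational(5, 2))
Mul(-58, Add(Function('t')(16, 8), Function('w')(3))) = Mul(-58, Add(Rational(5, 2), Add(-4, Mul(-3, 3)))) = Mul(-58, Add(Rational(5, 2), Add(-4, -9))) = Mul(-58, Add(Rational(5, 2), -13)) = Mul(-58, Rational(-21, 2)) = 609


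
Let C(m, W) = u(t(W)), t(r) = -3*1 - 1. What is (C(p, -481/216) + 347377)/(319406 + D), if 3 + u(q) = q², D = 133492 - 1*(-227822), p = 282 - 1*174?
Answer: 34739/68072 ≈ 0.51033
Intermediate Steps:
p = 108 (p = 282 - 174 = 108)
D = 361314 (D = 133492 + 227822 = 361314)
t(r) = -4 (t(r) = -3 - 1 = -4)
u(q) = -3 + q²
C(m, W) = 13 (C(m, W) = -3 + (-4)² = -3 + 16 = 13)
(C(p, -481/216) + 347377)/(319406 + D) = (13 + 347377)/(319406 + 361314) = 347390/680720 = 347390*(1/680720) = 34739/68072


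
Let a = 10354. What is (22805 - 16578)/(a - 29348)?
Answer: -6227/18994 ≈ -0.32784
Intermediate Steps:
(22805 - 16578)/(a - 29348) = (22805 - 16578)/(10354 - 29348) = 6227/(-18994) = 6227*(-1/18994) = -6227/18994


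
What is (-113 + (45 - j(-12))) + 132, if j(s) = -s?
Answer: 52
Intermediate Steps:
(-113 + (45 - j(-12))) + 132 = (-113 + (45 - (-1)*(-12))) + 132 = (-113 + (45 - 1*12)) + 132 = (-113 + (45 - 12)) + 132 = (-113 + 33) + 132 = -80 + 132 = 52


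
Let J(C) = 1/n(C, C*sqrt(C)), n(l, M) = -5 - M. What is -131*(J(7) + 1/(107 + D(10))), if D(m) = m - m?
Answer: -111743/34026 + 917*sqrt(7)/318 ≈ 4.3454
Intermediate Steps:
D(m) = 0
J(C) = 1/(-5 - C**(3/2)) (J(C) = 1/(-5 - C*sqrt(C)) = 1/(-5 - C**(3/2)))
-131*(J(7) + 1/(107 + D(10))) = -131*(-1/(5 + 7**(3/2)) + 1/(107 + 0)) = -131*(-1/(5 + 7*sqrt(7)) + 1/107) = -131*(1/107 - 1/(5 + 7*sqrt(7))) = -131/107 + 131/(5 + 7*sqrt(7))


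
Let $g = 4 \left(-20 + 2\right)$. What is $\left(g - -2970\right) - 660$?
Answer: $2238$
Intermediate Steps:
$g = -72$ ($g = 4 \left(-18\right) = -72$)
$\left(g - -2970\right) - 660 = \left(-72 - -2970\right) - 660 = \left(-72 + 2970\right) - 660 = 2898 - 660 = 2238$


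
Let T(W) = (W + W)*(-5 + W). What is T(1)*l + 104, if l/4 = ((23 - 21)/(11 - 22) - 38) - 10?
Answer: 18104/11 ≈ 1645.8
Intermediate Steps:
T(W) = 2*W*(-5 + W) (T(W) = (2*W)*(-5 + W) = 2*W*(-5 + W))
l = -2120/11 (l = 4*(((23 - 21)/(11 - 22) - 38) - 10) = 4*((2/(-11) - 38) - 10) = 4*((2*(-1/11) - 38) - 10) = 4*((-2/11 - 38) - 10) = 4*(-420/11 - 10) = 4*(-530/11) = -2120/11 ≈ -192.73)
T(1)*l + 104 = (2*1*(-5 + 1))*(-2120/11) + 104 = (2*1*(-4))*(-2120/11) + 104 = -8*(-2120/11) + 104 = 16960/11 + 104 = 18104/11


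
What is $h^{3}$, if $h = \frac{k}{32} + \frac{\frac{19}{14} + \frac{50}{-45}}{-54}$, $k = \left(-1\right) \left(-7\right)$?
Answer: $\frac{1584834464179}{161273449709568} \approx 0.009827$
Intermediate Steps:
$k = 7$
$h = \frac{11659}{54432}$ ($h = \frac{7}{32} + \frac{\frac{19}{14} + \frac{50}{-45}}{-54} = 7 \cdot \frac{1}{32} + \left(19 \cdot \frac{1}{14} + 50 \left(- \frac{1}{45}\right)\right) \left(- \frac{1}{54}\right) = \frac{7}{32} + \left(\frac{19}{14} - \frac{10}{9}\right) \left(- \frac{1}{54}\right) = \frac{7}{32} + \frac{31}{126} \left(- \frac{1}{54}\right) = \frac{7}{32} - \frac{31}{6804} = \frac{11659}{54432} \approx 0.21419$)
$h^{3} = \left(\frac{11659}{54432}\right)^{3} = \frac{1584834464179}{161273449709568}$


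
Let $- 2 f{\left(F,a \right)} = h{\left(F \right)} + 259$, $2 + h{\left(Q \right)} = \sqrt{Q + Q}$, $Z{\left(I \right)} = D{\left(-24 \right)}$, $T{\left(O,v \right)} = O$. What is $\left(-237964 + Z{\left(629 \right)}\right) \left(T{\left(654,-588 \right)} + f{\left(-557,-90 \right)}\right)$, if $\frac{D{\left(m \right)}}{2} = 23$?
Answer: $-125025909 + 118959 i \sqrt{1114} \approx -1.2503 \cdot 10^{8} + 3.9705 \cdot 10^{6} i$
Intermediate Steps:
$D{\left(m \right)} = 46$ ($D{\left(m \right)} = 2 \cdot 23 = 46$)
$Z{\left(I \right)} = 46$
$h{\left(Q \right)} = -2 + \sqrt{2} \sqrt{Q}$ ($h{\left(Q \right)} = -2 + \sqrt{Q + Q} = -2 + \sqrt{2 Q} = -2 + \sqrt{2} \sqrt{Q}$)
$f{\left(F,a \right)} = - \frac{257}{2} - \frac{\sqrt{2} \sqrt{F}}{2}$ ($f{\left(F,a \right)} = - \frac{\left(-2 + \sqrt{2} \sqrt{F}\right) + 259}{2} = - \frac{257 + \sqrt{2} \sqrt{F}}{2} = - \frac{257}{2} - \frac{\sqrt{2} \sqrt{F}}{2}$)
$\left(-237964 + Z{\left(629 \right)}\right) \left(T{\left(654,-588 \right)} + f{\left(-557,-90 \right)}\right) = \left(-237964 + 46\right) \left(654 - \left(\frac{257}{2} + \frac{\sqrt{2} \sqrt{-557}}{2}\right)\right) = - 237918 \left(654 - \left(\frac{257}{2} + \frac{\sqrt{2} i \sqrt{557}}{2}\right)\right) = - 237918 \left(654 - \left(\frac{257}{2} + \frac{i \sqrt{1114}}{2}\right)\right) = - 237918 \left(\frac{1051}{2} - \frac{i \sqrt{1114}}{2}\right) = -125025909 + 118959 i \sqrt{1114}$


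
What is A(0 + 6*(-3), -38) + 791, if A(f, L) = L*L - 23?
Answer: 2212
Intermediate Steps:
A(f, L) = -23 + L² (A(f, L) = L² - 23 = -23 + L²)
A(0 + 6*(-3), -38) + 791 = (-23 + (-38)²) + 791 = (-23 + 1444) + 791 = 1421 + 791 = 2212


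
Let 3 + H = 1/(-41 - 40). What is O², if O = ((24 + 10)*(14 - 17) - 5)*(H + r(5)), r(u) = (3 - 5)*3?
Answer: 6101172100/6561 ≈ 9.2992e+5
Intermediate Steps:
r(u) = -6 (r(u) = -2*3 = -6)
H = -244/81 (H = -3 + 1/(-41 - 40) = -3 + 1/(-81) = -3 - 1/81 = -244/81 ≈ -3.0123)
O = 78110/81 (O = ((24 + 10)*(14 - 17) - 5)*(-244/81 - 6) = (34*(-3) - 5)*(-730/81) = (-102 - 5)*(-730/81) = -107*(-730/81) = 78110/81 ≈ 964.32)
O² = (78110/81)² = 6101172100/6561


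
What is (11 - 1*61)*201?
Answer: -10050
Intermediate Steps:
(11 - 1*61)*201 = (11 - 61)*201 = -50*201 = -10050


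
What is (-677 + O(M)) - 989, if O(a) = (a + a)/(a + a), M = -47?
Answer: -1665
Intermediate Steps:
O(a) = 1 (O(a) = (2*a)/((2*a)) = (2*a)*(1/(2*a)) = 1)
(-677 + O(M)) - 989 = (-677 + 1) - 989 = -676 - 989 = -1665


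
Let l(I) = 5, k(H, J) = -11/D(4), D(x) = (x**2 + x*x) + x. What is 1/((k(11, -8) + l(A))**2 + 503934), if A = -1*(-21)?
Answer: 1296/653127025 ≈ 1.9843e-6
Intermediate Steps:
A = 21
D(x) = x + 2*x**2 (D(x) = (x**2 + x**2) + x = 2*x**2 + x = x + 2*x**2)
k(H, J) = -11/36 (k(H, J) = -11*1/(4*(1 + 2*4)) = -11*1/(4*(1 + 8)) = -11/(4*9) = -11/36)
1/((k(11, -8) + l(A))**2 + 503934) = 1/((-11/36 + 5)**2 + 503934) = 1/((169/36)**2 + 503934) = 1/(28561/1296 + 503934) = 1/(653127025/1296) = 1296/653127025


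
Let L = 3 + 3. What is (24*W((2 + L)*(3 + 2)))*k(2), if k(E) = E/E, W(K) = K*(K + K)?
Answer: 76800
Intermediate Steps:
L = 6
W(K) = 2*K**2 (W(K) = K*(2*K) = 2*K**2)
k(E) = 1
(24*W((2 + L)*(3 + 2)))*k(2) = (24*(2*((2 + 6)*(3 + 2))**2))*1 = (24*(2*(8*5)**2))*1 = (24*(2*40**2))*1 = (24*(2*1600))*1 = (24*3200)*1 = 76800*1 = 76800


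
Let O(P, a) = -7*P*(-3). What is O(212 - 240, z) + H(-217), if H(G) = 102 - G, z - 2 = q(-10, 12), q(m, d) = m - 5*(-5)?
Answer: -269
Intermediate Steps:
q(m, d) = 25 + m (q(m, d) = m + 25 = 25 + m)
z = 17 (z = 2 + (25 - 10) = 2 + 15 = 17)
O(P, a) = 21*P
O(212 - 240, z) + H(-217) = 21*(212 - 240) + (102 - 1*(-217)) = 21*(-28) + (102 + 217) = -588 + 319 = -269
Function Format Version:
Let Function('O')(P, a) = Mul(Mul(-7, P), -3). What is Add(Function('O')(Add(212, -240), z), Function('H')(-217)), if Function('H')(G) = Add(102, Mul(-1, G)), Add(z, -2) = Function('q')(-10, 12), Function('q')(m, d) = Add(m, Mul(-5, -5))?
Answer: -269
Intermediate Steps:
Function('q')(m, d) = Add(25, m) (Function('q')(m, d) = Add(m, 25) = Add(25, m))
z = 17 (z = Add(2, Add(25, -10)) = Add(2, 15) = 17)
Function('O')(P, a) = Mul(21, P)
Add(Function('O')(Add(212, -240), z), Function('H')(-217)) = Add(Mul(21, Add(212, -240)), Add(102, Mul(-1, -217))) = Add(Mul(21, -28), Add(102, 217)) = Add(-588, 319) = -269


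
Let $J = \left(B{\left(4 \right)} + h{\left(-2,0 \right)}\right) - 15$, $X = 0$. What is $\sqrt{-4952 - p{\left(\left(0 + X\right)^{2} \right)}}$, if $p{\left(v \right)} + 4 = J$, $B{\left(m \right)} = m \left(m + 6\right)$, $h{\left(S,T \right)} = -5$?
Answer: $6 i \sqrt{138} \approx 70.484 i$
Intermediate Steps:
$B{\left(m \right)} = m \left(6 + m\right)$
$J = 20$ ($J = \left(4 \left(6 + 4\right) - 5\right) - 15 = \left(4 \cdot 10 - 5\right) - 15 = \left(40 - 5\right) - 15 = 35 - 15 = 20$)
$p{\left(v \right)} = 16$ ($p{\left(v \right)} = -4 + 20 = 16$)
$\sqrt{-4952 - p{\left(\left(0 + X\right)^{2} \right)}} = \sqrt{-4952 - 16} = \sqrt{-4968} = 6 i \sqrt{138}$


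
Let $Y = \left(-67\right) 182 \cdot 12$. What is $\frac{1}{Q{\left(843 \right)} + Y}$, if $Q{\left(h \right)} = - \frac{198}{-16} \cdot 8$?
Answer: $- \frac{1}{146229} \approx -6.8386 \cdot 10^{-6}$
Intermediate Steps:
$Y = -146328$ ($Y = \left(-12194\right) 12 = -146328$)
$Q{\left(h \right)} = 99$ ($Q{\left(h \right)} = \left(-198\right) \left(- \frac{1}{16}\right) 8 = \frac{99}{8} \cdot 8 = 99$)
$\frac{1}{Q{\left(843 \right)} + Y} = \frac{1}{99 - 146328} = \frac{1}{-146229} = - \frac{1}{146229}$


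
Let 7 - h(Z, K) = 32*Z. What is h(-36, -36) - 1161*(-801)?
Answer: 931120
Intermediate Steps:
h(Z, K) = 7 - 32*Z
h(-36, -36) - 1161*(-801) = (7 - 32*(-36)) - 1161*(-801) = (7 + 1152) + 929961 = 1159 + 929961 = 931120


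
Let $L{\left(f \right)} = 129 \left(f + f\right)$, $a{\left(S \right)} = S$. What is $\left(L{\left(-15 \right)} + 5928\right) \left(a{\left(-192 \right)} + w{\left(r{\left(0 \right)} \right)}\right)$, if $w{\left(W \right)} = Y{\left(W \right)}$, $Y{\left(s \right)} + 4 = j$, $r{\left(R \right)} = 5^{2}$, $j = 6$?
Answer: $-391020$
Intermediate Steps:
$r{\left(R \right)} = 25$
$Y{\left(s \right)} = 2$ ($Y{\left(s \right)} = -4 + 6 = 2$)
$w{\left(W \right)} = 2$
$L{\left(f \right)} = 258 f$ ($L{\left(f \right)} = 129 \cdot 2 f = 258 f$)
$\left(L{\left(-15 \right)} + 5928\right) \left(a{\left(-192 \right)} + w{\left(r{\left(0 \right)} \right)}\right) = \left(258 \left(-15\right) + 5928\right) \left(-192 + 2\right) = \left(-3870 + 5928\right) \left(-190\right) = 2058 \left(-190\right) = -391020$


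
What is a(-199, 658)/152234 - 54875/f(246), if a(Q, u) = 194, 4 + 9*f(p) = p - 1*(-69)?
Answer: -37592253208/23672387 ≈ -1588.0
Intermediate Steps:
f(p) = 65/9 + p/9 (f(p) = -4/9 + (p - 1*(-69))/9 = -4/9 + (p + 69)/9 = -4/9 + (69 + p)/9 = -4/9 + (23/3 + p/9) = 65/9 + p/9)
a(-199, 658)/152234 - 54875/f(246) = 194/152234 - 54875/(65/9 + (1/9)*246) = 194*(1/152234) - 54875/(65/9 + 82/3) = 97/76117 - 54875/311/9 = 97/76117 - 54875*9/311 = 97/76117 - 493875/311 = -37592253208/23672387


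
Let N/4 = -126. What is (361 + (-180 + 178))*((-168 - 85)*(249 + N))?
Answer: 23160885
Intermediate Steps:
N = -504 (N = 4*(-126) = -504)
(361 + (-180 + 178))*((-168 - 85)*(249 + N)) = (361 + (-180 + 178))*((-168 - 85)*(249 - 504)) = (361 - 2)*(-253*(-255)) = 359*64515 = 23160885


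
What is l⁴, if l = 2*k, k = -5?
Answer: 10000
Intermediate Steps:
l = -10 (l = 2*(-5) = -10)
l⁴ = (-10)⁴ = 10000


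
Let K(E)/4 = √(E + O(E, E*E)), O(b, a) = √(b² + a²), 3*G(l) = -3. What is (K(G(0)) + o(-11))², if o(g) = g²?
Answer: (121 + 4*√(-1 + √2))² ≈ 15271.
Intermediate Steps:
G(l) = -1 (G(l) = (⅓)*(-3) = -1)
O(b, a) = √(a² + b²)
K(E) = 4*√(E + √(E² + E⁴)) (K(E) = 4*√(E + √((E*E)² + E²)) = 4*√(E + √((E²)² + E²)) = 4*√(E + √(E⁴ + E²)) = 4*√(E + √(E² + E⁴)))
(K(G(0)) + o(-11))² = (4*√(-1 + √((-1)² + (-1)⁴)) + (-11)²)² = (4*√(-1 + √(1 + 1)) + 121)² = (4*√(-1 + √2) + 121)² = (121 + 4*√(-1 + √2))²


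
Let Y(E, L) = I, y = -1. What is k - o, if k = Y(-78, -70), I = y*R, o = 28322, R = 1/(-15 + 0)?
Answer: -424829/15 ≈ -28322.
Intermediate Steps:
R = -1/15 (R = 1/(-15) = -1/15 ≈ -0.066667)
I = 1/15 (I = -1*(-1/15) = 1/15 ≈ 0.066667)
Y(E, L) = 1/15
k = 1/15 ≈ 0.066667
k - o = 1/15 - 1*28322 = 1/15 - 28322 = -424829/15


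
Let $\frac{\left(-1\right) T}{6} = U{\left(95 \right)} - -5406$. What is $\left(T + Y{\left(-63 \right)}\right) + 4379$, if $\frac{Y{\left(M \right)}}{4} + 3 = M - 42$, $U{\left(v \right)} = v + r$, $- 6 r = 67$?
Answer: $-28992$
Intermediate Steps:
$r = - \frac{67}{6}$ ($r = \left(- \frac{1}{6}\right) 67 = - \frac{67}{6} \approx -11.167$)
$U{\left(v \right)} = - \frac{67}{6} + v$ ($U{\left(v \right)} = v - \frac{67}{6} = - \frac{67}{6} + v$)
$Y{\left(M \right)} = -180 + 4 M$ ($Y{\left(M \right)} = -12 + 4 \left(M - 42\right) = -12 + 4 \left(-42 + M\right) = -12 + \left(-168 + 4 M\right) = -180 + 4 M$)
$T = -32939$ ($T = - 6 \left(\left(- \frac{67}{6} + 95\right) - -5406\right) = - 6 \left(\frac{503}{6} + 5406\right) = \left(-6\right) \frac{32939}{6} = -32939$)
$\left(T + Y{\left(-63 \right)}\right) + 4379 = \left(-32939 + \left(-180 + 4 \left(-63\right)\right)\right) + 4379 = \left(-32939 - 432\right) + 4379 = -33371 + 4379 = -28992$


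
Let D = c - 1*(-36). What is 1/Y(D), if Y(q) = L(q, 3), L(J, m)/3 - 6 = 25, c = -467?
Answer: 1/93 ≈ 0.010753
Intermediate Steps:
L(J, m) = 93 (L(J, m) = 18 + 3*25 = 18 + 75 = 93)
D = -431 (D = -467 - 1*(-36) = -467 + 36 = -431)
Y(q) = 93
1/Y(D) = 1/93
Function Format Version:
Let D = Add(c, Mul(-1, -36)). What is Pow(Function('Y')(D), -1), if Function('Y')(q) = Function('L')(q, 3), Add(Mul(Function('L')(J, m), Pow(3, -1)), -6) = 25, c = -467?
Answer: Rational(1, 93) ≈ 0.010753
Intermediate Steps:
Function('L')(J, m) = 93 (Function('L')(J, m) = Add(18, Mul(3, 25)) = Add(18, 75) = 93)
D = -431 (D = Add(-467, Mul(-1, -36)) = Add(-467, 36) = -431)
Function('Y')(q) = 93
Pow(Function('Y')(D), -1) = Pow(93, -1) = Rational(1, 93)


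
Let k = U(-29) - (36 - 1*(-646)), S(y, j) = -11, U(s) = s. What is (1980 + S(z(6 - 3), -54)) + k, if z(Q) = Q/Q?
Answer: 1258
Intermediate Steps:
z(Q) = 1
k = -711 (k = -29 - (36 - 1*(-646)) = -29 - (36 + 646) = -29 - 1*682 = -29 - 682 = -711)
(1980 + S(z(6 - 3), -54)) + k = (1980 - 11) - 711 = 1969 - 711 = 1258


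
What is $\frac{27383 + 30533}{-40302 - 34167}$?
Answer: $- \frac{57916}{74469} \approx -0.77772$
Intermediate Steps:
$\frac{27383 + 30533}{-40302 - 34167} = \frac{57916}{-74469} = 57916 \left(- \frac{1}{74469}\right) = - \frac{57916}{74469}$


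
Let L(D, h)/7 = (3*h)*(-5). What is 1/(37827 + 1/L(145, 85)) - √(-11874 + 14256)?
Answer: 8925/337605974 - √2382 ≈ -48.806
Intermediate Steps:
L(D, h) = -105*h (L(D, h) = 7*((3*h)*(-5)) = 7*(-15*h) = -105*h)
1/(37827 + 1/L(145, 85)) - √(-11874 + 14256) = 1/(37827 + 1/(-105*85)) - √(-11874 + 14256) = 1/(37827 + 1/(-8925)) - √2382 = 1/(37827 - 1/8925) - √2382 = 1/(337605974/8925) - √2382 = 8925/337605974 - √2382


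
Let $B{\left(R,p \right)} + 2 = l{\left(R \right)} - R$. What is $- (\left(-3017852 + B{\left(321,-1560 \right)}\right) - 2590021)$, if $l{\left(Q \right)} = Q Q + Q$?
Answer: $5504834$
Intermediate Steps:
$l{\left(Q \right)} = Q + Q^{2}$ ($l{\left(Q \right)} = Q^{2} + Q = Q + Q^{2}$)
$B{\left(R,p \right)} = -2 - R + R \left(1 + R\right)$ ($B{\left(R,p \right)} = -2 + \left(R \left(1 + R\right) - R\right) = -2 + \left(- R + R \left(1 + R\right)\right) = -2 - R + R \left(1 + R\right)$)
$- (\left(-3017852 + B{\left(321,-1560 \right)}\right) - 2590021) = - (\left(-3017852 - \left(2 - 321^{2}\right)\right) - 2590021) = - (\left(-3017852 + \left(-2 + 103041\right)\right) - 2590021) = - (\left(-3017852 + 103039\right) - 2590021) = - (-2914813 - 2590021) = \left(-1\right) \left(-5504834\right) = 5504834$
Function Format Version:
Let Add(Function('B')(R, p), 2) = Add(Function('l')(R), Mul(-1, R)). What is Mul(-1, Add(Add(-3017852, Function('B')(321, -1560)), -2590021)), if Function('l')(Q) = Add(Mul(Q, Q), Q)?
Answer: 5504834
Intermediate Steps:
Function('l')(Q) = Add(Q, Pow(Q, 2)) (Function('l')(Q) = Add(Pow(Q, 2), Q) = Add(Q, Pow(Q, 2)))
Function('B')(R, p) = Add(-2, Mul(-1, R), Mul(R, Add(1, R))) (Function('B')(R, p) = Add(-2, Add(Mul(R, Add(1, R)), Mul(-1, R))) = Add(-2, Add(Mul(-1, R), Mul(R, Add(1, R)))) = Add(-2, Mul(-1, R), Mul(R, Add(1, R))))
Mul(-1, Add(Add(-3017852, Function('B')(321, -1560)), -2590021)) = Mul(-1, Add(Add(-3017852, Add(-2, Pow(321, 2))), -2590021)) = Mul(-1, Add(Add(-3017852, Add(-2, 103041)), -2590021)) = Mul(-1, Add(Add(-3017852, 103039), -2590021)) = Mul(-1, Add(-2914813, -2590021)) = Mul(-1, -5504834) = 5504834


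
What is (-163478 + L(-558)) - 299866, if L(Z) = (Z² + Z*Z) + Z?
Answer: 158826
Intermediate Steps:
L(Z) = Z + 2*Z² (L(Z) = (Z² + Z²) + Z = 2*Z² + Z = Z + 2*Z²)
(-163478 + L(-558)) - 299866 = (-163478 - 558*(1 + 2*(-558))) - 299866 = (-163478 - 558*(1 - 1116)) - 299866 = (-163478 - 558*(-1115)) - 299866 = (-163478 + 622170) - 299866 = 458692 - 299866 = 158826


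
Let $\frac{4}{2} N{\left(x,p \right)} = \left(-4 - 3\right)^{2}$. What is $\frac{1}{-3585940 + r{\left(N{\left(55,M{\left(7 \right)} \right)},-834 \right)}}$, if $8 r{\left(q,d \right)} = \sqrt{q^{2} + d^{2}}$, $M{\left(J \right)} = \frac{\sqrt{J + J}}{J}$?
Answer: $- \frac{183600128}{658379042443395} - \frac{16 \sqrt{111385}}{658379042443395} \approx -2.7888 \cdot 10^{-7}$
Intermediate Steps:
$M{\left(J \right)} = \frac{\sqrt{2}}{\sqrt{J}}$ ($M{\left(J \right)} = \frac{\sqrt{2 J}}{J} = \frac{\sqrt{2} \sqrt{J}}{J} = \frac{\sqrt{2}}{\sqrt{J}}$)
$N{\left(x,p \right)} = \frac{49}{2}$ ($N{\left(x,p \right)} = \frac{\left(-4 - 3\right)^{2}}{2} = \frac{\left(-7\right)^{2}}{2} = \frac{1}{2} \cdot 49 = \frac{49}{2}$)
$r{\left(q,d \right)} = \frac{\sqrt{d^{2} + q^{2}}}{8}$ ($r{\left(q,d \right)} = \frac{\sqrt{q^{2} + d^{2}}}{8} = \frac{\sqrt{d^{2} + q^{2}}}{8}$)
$\frac{1}{-3585940 + r{\left(N{\left(55,M{\left(7 \right)} \right)},-834 \right)}} = \frac{1}{-3585940 + \frac{\sqrt{\left(-834\right)^{2} + \left(\frac{49}{2}\right)^{2}}}{8}} = \frac{1}{-3585940 + \frac{\sqrt{695556 + \frac{2401}{4}}}{8}} = \frac{1}{-3585940 + \frac{\sqrt{\frac{2784625}{4}}}{8}} = \frac{1}{-3585940 + \frac{\frac{5}{2} \sqrt{111385}}{8}} = \frac{1}{-3585940 + \frac{5 \sqrt{111385}}{16}}$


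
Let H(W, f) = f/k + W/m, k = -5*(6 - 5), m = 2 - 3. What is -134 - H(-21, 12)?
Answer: -763/5 ≈ -152.60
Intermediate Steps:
m = -1
k = -5 (k = -5*1 = -5)
H(W, f) = -W - f/5 (H(W, f) = f/(-5) + W/(-1) = f*(-⅕) + W*(-1) = -f/5 - W = -W - f/5)
-134 - H(-21, 12) = -134 - (-1*(-21) - ⅕*12) = -134 - (21 - 12/5) = -134 - 1*93/5 = -134 - 93/5 = -763/5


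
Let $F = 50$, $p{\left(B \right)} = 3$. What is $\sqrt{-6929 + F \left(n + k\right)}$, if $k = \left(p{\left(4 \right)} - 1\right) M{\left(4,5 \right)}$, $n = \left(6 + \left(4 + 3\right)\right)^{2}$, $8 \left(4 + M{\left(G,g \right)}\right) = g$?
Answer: $\frac{3 \sqrt{526}}{2} \approx 34.402$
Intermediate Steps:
$M{\left(G,g \right)} = -4 + \frac{g}{8}$
$n = 169$ ($n = \left(6 + 7\right)^{2} = 13^{2} = 169$)
$k = - \frac{27}{4}$ ($k = \left(3 - 1\right) \left(-4 + \frac{1}{8} \cdot 5\right) = 2 \left(-4 + \frac{5}{8}\right) = 2 \left(- \frac{27}{8}\right) = - \frac{27}{4} \approx -6.75$)
$\sqrt{-6929 + F \left(n + k\right)} = \sqrt{-6929 + 50 \left(169 - \frac{27}{4}\right)} = \sqrt{-6929 + 50 \cdot \frac{649}{4}} = \sqrt{-6929 + \frac{16225}{2}} = \sqrt{\frac{2367}{2}} = \frac{3 \sqrt{526}}{2}$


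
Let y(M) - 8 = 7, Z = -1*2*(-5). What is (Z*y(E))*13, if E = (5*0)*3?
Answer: 1950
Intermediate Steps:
Z = 10 (Z = -2*(-5) = 10)
E = 0 (E = 0*3 = 0)
y(M) = 15 (y(M) = 8 + 7 = 15)
(Z*y(E))*13 = (10*15)*13 = 150*13 = 1950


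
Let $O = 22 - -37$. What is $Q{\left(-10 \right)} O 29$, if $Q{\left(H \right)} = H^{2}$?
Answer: $171100$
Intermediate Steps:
$O = 59$ ($O = 22 + 37 = 59$)
$Q{\left(-10 \right)} O 29 = \left(-10\right)^{2} \cdot 59 \cdot 29 = 100 \cdot 59 \cdot 29 = 5900 \cdot 29 = 171100$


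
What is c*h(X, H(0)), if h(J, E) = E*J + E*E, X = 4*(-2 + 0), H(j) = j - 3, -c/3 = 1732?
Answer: -171468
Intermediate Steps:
c = -5196 (c = -3*1732 = -5196)
H(j) = -3 + j
X = -8 (X = 4*(-2) = -8)
h(J, E) = E**2 + E*J (h(J, E) = E*J + E**2 = E**2 + E*J)
c*h(X, H(0)) = -5196*(-3 + 0)*((-3 + 0) - 8) = -(-15588)*(-3 - 8) = -(-15588)*(-11) = -5196*33 = -171468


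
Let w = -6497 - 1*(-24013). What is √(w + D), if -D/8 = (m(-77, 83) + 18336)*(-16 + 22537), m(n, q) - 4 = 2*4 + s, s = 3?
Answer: 2*I*√826561363 ≈ 57500.0*I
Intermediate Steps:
m(n, q) = 15 (m(n, q) = 4 + (2*4 + 3) = 4 + (8 + 3) = 4 + 11 = 15)
w = 17516 (w = -6497 + 24013 = 17516)
D = -3306262968 (D = -8*(15 + 18336)*(-16 + 22537) = -146808*22521 = -8*413282871 = -3306262968)
√(w + D) = √(17516 - 3306262968) = √(-3306245452) = 2*I*√826561363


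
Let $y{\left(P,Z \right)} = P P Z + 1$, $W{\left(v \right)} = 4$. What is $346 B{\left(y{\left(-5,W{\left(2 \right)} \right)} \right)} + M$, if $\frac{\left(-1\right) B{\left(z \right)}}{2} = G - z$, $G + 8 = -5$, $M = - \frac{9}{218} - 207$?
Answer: $\frac{17152449}{218} \approx 78681.0$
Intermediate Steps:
$M = - \frac{45135}{218}$ ($M = \left(-9\right) \frac{1}{218} - 207 = - \frac{9}{218} - 207 = - \frac{45135}{218} \approx -207.04$)
$G = -13$ ($G = -8 - 5 = -13$)
$y{\left(P,Z \right)} = 1 + Z P^{2}$ ($y{\left(P,Z \right)} = P^{2} Z + 1 = Z P^{2} + 1 = 1 + Z P^{2}$)
$B{\left(z \right)} = 26 + 2 z$ ($B{\left(z \right)} = - 2 \left(-13 - z\right) = 26 + 2 z$)
$346 B{\left(y{\left(-5,W{\left(2 \right)} \right)} \right)} + M = 346 \left(26 + 2 \left(1 + 4 \left(-5\right)^{2}\right)\right) - \frac{45135}{218} = 346 \left(26 + 2 \left(1 + 4 \cdot 25\right)\right) - \frac{45135}{218} = 346 \left(26 + 2 \left(1 + 100\right)\right) - \frac{45135}{218} = 346 \left(26 + 2 \cdot 101\right) - \frac{45135}{218} = 346 \left(26 + 202\right) - \frac{45135}{218} = 346 \cdot 228 - \frac{45135}{218} = 78888 - \frac{45135}{218} = \frac{17152449}{218}$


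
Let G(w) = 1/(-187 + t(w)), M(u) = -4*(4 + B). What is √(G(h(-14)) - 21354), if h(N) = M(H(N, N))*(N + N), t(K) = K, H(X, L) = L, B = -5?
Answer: 7*I*√38960597/299 ≈ 146.13*I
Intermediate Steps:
M(u) = 4 (M(u) = -4*(4 - 5) = -4*(-1) = 4)
h(N) = 8*N (h(N) = 4*(N + N) = 4*(2*N) = 8*N)
G(w) = 1/(-187 + w)
√(G(h(-14)) - 21354) = √(1/(-187 + 8*(-14)) - 21354) = √(1/(-187 - 112) - 21354) = √(1/(-299) - 21354) = √(-1/299 - 21354) = √(-6384847/299) = 7*I*√38960597/299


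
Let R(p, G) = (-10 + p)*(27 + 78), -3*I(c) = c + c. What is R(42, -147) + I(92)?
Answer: 9896/3 ≈ 3298.7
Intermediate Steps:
I(c) = -2*c/3 (I(c) = -(c + c)/3 = -2*c/3)
R(p, G) = -1050 + 105*p (R(p, G) = (-10 + p)*105 = -1050 + 105*p)
R(42, -147) + I(92) = (-1050 + 105*42) - 2/3*92 = (-1050 + 4410) - 184/3 = 3360 - 184/3 = 9896/3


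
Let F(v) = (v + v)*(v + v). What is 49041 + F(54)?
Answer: 60705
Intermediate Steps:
F(v) = 4*v² (F(v) = (2*v)*(2*v) = 4*v²)
49041 + F(54) = 49041 + 4*54² = 49041 + 4*2916 = 49041 + 11664 = 60705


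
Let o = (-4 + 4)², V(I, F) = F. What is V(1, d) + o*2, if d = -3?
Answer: -3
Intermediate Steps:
o = 0 (o = 0² = 0)
V(1, d) + o*2 = -3 + 0*2 = -3 + 0 = -3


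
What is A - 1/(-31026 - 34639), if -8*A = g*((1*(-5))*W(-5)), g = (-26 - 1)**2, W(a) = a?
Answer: -1196744617/525320 ≈ -2278.1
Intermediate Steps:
g = 729 (g = (-27)**2 = 729)
A = -18225/8 (A = -729*(1*(-5))*(-5)/8 = -729*(-5*(-5))/8 = -729*25/8 = -1/8*18225 = -18225/8 ≈ -2278.1)
A - 1/(-31026 - 34639) = -18225/8 - 1/(-31026 - 34639) = -18225/8 - 1/(-65665) = -18225/8 - 1*(-1/65665) = -18225/8 + 1/65665 = -1196744617/525320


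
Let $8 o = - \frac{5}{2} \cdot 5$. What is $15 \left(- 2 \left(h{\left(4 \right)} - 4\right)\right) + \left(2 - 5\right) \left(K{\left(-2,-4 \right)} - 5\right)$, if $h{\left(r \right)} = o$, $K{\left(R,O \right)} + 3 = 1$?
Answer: $\frac{1503}{8} \approx 187.88$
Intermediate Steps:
$K{\left(R,O \right)} = -2$ ($K{\left(R,O \right)} = -3 + 1 = -2$)
$o = - \frac{25}{16}$ ($o = \frac{- \frac{5}{2} \cdot 5}{8} = \frac{\left(-5\right) \frac{1}{2} \cdot 5}{8} = \frac{\left(- \frac{5}{2}\right) 5}{8} = \frac{1}{8} \left(- \frac{25}{2}\right) = - \frac{25}{16} \approx -1.5625$)
$h{\left(r \right)} = - \frac{25}{16}$
$15 \left(- 2 \left(h{\left(4 \right)} - 4\right)\right) + \left(2 - 5\right) \left(K{\left(-2,-4 \right)} - 5\right) = 15 \left(- 2 \left(- \frac{25}{16} - 4\right)\right) + \left(2 - 5\right) \left(-2 - 5\right) = 15 \left(\left(-2\right) \left(- \frac{89}{16}\right)\right) - -21 = 15 \cdot \frac{89}{8} + 21 = \frac{1335}{8} + 21 = \frac{1503}{8}$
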